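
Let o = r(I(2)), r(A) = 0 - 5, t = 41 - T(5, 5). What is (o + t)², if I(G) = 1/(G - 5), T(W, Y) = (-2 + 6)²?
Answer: 400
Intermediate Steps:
T(W, Y) = 16 (T(W, Y) = 4² = 16)
I(G) = 1/(-5 + G)
t = 25 (t = 41 - 1*16 = 41 - 16 = 25)
r(A) = -5
o = -5
(o + t)² = (-5 + 25)² = 20² = 400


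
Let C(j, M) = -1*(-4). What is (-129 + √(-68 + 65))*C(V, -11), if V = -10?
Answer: -516 + 4*I*√3 ≈ -516.0 + 6.9282*I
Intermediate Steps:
C(j, M) = 4
(-129 + √(-68 + 65))*C(V, -11) = (-129 + √(-68 + 65))*4 = (-129 + √(-3))*4 = (-129 + I*√3)*4 = -516 + 4*I*√3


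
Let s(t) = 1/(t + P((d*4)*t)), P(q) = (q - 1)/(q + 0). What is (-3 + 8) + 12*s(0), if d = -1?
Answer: 5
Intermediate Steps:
P(q) = (-1 + q)/q
s(t) = 1/(t - (-1 - 4*t)/(4*t)) (s(t) = 1/(t + (-1 + (-1*4)*t)/(((-1*4)*t))) = 1/(t + (-1 - 4*t)/((-4*t))) = 1/(t + (-1/(4*t))*(-1 - 4*t)) = 1/(t - (-1 - 4*t)/(4*t)))
(-3 + 8) + 12*s(0) = (-3 + 8) + 12*(4*0/(1 + 4*0 + 4*0²)) = 5 + 12*(4*0/(1 + 0 + 4*0)) = 5 + 12*(4*0/(1 + 0 + 0)) = 5 + 12*(4*0/1) = 5 + 12*(4*0*1) = 5 + 12*0 = 5 + 0 = 5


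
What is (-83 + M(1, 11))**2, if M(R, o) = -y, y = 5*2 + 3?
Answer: 9216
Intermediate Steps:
y = 13 (y = 10 + 3 = 13)
M(R, o) = -13 (M(R, o) = -1*13 = -13)
(-83 + M(1, 11))**2 = (-83 - 13)**2 = (-96)**2 = 9216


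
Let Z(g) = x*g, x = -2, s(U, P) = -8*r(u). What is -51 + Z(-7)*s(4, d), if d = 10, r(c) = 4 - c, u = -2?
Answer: -723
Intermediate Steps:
s(U, P) = -48 (s(U, P) = -8*(4 - 1*(-2)) = -8*(4 + 2) = -8*6 = -48)
Z(g) = -2*g
-51 + Z(-7)*s(4, d) = -51 - 2*(-7)*(-48) = -51 + 14*(-48) = -51 - 672 = -723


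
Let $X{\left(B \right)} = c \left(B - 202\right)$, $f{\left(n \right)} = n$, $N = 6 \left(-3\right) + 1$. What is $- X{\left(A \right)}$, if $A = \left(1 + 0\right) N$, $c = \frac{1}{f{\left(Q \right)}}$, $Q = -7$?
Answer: $- \frac{219}{7} \approx -31.286$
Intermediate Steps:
$N = -17$ ($N = -18 + 1 = -17$)
$c = - \frac{1}{7}$ ($c = \frac{1}{-7} = - \frac{1}{7} \approx -0.14286$)
$A = -17$ ($A = \left(1 + 0\right) \left(-17\right) = 1 \left(-17\right) = -17$)
$X{\left(B \right)} = \frac{202}{7} - \frac{B}{7}$ ($X{\left(B \right)} = - \frac{B - 202}{7} = - \frac{-202 + B}{7} = \frac{202}{7} - \frac{B}{7}$)
$- X{\left(A \right)} = - (\frac{202}{7} - - \frac{17}{7}) = - (\frac{202}{7} + \frac{17}{7}) = \left(-1\right) \frac{219}{7} = - \frac{219}{7}$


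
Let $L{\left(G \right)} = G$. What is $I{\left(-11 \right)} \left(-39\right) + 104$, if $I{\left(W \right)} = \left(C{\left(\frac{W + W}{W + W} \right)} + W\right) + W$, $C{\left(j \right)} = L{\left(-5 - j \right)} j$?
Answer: $1196$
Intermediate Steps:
$C{\left(j \right)} = j \left(-5 - j\right)$ ($C{\left(j \right)} = \left(-5 - j\right) j = j \left(-5 - j\right)$)
$I{\left(W \right)} = -6 + 2 W$ ($I{\left(W \right)} = \left(- \frac{W + W}{W + W} \left(5 + \frac{W + W}{W + W}\right) + W\right) + W = \left(- \frac{2 W}{2 W} \left(5 + \frac{2 W}{2 W}\right) + W\right) + W = \left(- 2 W \frac{1}{2 W} \left(5 + 2 W \frac{1}{2 W}\right) + W\right) + W = \left(\left(-1\right) 1 \left(5 + 1\right) + W\right) + W = \left(\left(-1\right) 1 \cdot 6 + W\right) + W = \left(-6 + W\right) + W = -6 + 2 W$)
$I{\left(-11 \right)} \left(-39\right) + 104 = \left(-6 + 2 \left(-11\right)\right) \left(-39\right) + 104 = \left(-6 - 22\right) \left(-39\right) + 104 = \left(-28\right) \left(-39\right) + 104 = 1092 + 104 = 1196$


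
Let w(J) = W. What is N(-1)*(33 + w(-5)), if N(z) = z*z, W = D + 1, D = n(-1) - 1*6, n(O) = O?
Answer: 27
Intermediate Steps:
D = -7 (D = -1 - 1*6 = -1 - 6 = -7)
W = -6 (W = -7 + 1 = -6)
w(J) = -6
N(z) = z²
N(-1)*(33 + w(-5)) = (-1)²*(33 - 6) = 1*27 = 27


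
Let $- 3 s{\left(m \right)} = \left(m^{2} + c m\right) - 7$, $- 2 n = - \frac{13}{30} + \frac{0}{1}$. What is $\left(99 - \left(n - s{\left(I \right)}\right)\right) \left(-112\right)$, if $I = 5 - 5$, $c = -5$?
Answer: $- \frac{169876}{15} \approx -11325.0$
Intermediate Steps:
$n = \frac{13}{60}$ ($n = - \frac{- \frac{13}{30} + \frac{0}{1}}{2} = - \frac{\left(-13\right) \frac{1}{30} + 0 \cdot 1}{2} = - \frac{- \frac{13}{30} + 0}{2} = \left(- \frac{1}{2}\right) \left(- \frac{13}{30}\right) = \frac{13}{60} \approx 0.21667$)
$I = 0$
$s{\left(m \right)} = \frac{7}{3} - \frac{m^{2}}{3} + \frac{5 m}{3}$ ($s{\left(m \right)} = - \frac{\left(m^{2} - 5 m\right) - 7}{3} = - \frac{-7 + m^{2} - 5 m}{3} = \frac{7}{3} - \frac{m^{2}}{3} + \frac{5 m}{3}$)
$\left(99 - \left(n - s{\left(I \right)}\right)\right) \left(-112\right) = \left(99 + \left(\left(\frac{7}{3} - \frac{0^{2}}{3} + \frac{5}{3} \cdot 0\right) - \frac{13}{60}\right)\right) \left(-112\right) = \left(99 + \left(\left(\frac{7}{3} - 0 + 0\right) - \frac{13}{60}\right)\right) \left(-112\right) = \left(99 + \left(\left(\frac{7}{3} + 0 + 0\right) - \frac{13}{60}\right)\right) \left(-112\right) = \left(99 + \left(\frac{7}{3} - \frac{13}{60}\right)\right) \left(-112\right) = \left(99 + \frac{127}{60}\right) \left(-112\right) = \frac{6067}{60} \left(-112\right) = - \frac{169876}{15}$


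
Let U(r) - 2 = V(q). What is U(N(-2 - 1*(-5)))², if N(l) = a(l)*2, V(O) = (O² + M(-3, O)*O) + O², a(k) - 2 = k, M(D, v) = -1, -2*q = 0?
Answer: 4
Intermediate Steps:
q = 0 (q = -½*0 = 0)
a(k) = 2 + k
V(O) = -O + 2*O² (V(O) = (O² - O) + O² = -O + 2*O²)
N(l) = 4 + 2*l (N(l) = (2 + l)*2 = 4 + 2*l)
U(r) = 2 (U(r) = 2 + 0*(-1 + 2*0) = 2 + 0*(-1 + 0) = 2 + 0*(-1) = 2 + 0 = 2)
U(N(-2 - 1*(-5)))² = 2² = 4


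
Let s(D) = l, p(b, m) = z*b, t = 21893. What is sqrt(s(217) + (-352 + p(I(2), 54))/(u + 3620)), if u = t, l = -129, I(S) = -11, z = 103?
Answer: I*sqrt(84005685606)/25513 ≈ 11.36*I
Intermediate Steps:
p(b, m) = 103*b
u = 21893
s(D) = -129
sqrt(s(217) + (-352 + p(I(2), 54))/(u + 3620)) = sqrt(-129 + (-352 + 103*(-11))/(21893 + 3620)) = sqrt(-129 + (-352 - 1133)/25513) = sqrt(-129 - 1485*1/25513) = sqrt(-129 - 1485/25513) = sqrt(-3292662/25513) = I*sqrt(84005685606)/25513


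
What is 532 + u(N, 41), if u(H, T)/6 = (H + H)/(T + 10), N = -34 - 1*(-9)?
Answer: 8944/17 ≈ 526.12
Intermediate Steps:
N = -25 (N = -34 + 9 = -25)
u(H, T) = 12*H/(10 + T) (u(H, T) = 6*((H + H)/(T + 10)) = 6*((2*H)/(10 + T)) = 6*(2*H/(10 + T)) = 12*H/(10 + T))
532 + u(N, 41) = 532 + 12*(-25)/(10 + 41) = 532 + 12*(-25)/51 = 532 + 12*(-25)*(1/51) = 532 - 100/17 = 8944/17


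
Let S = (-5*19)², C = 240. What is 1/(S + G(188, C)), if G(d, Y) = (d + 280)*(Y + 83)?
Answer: 1/160189 ≈ 6.2426e-6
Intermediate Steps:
S = 9025 (S = (-95)² = 9025)
G(d, Y) = (83 + Y)*(280 + d) (G(d, Y) = (280 + d)*(83 + Y) = (83 + Y)*(280 + d))
1/(S + G(188, C)) = 1/(9025 + (23240 + 83*188 + 280*240 + 240*188)) = 1/(9025 + (23240 + 15604 + 67200 + 45120)) = 1/(9025 + 151164) = 1/160189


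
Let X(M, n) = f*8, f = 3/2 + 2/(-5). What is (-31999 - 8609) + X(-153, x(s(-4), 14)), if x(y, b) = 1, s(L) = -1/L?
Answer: -202996/5 ≈ -40599.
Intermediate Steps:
f = 11/10 (f = 3*(½) + 2*(-⅕) = 3/2 - ⅖ = 11/10 ≈ 1.1000)
X(M, n) = 44/5 (X(M, n) = (11/10)*8 = 44/5)
(-31999 - 8609) + X(-153, x(s(-4), 14)) = (-31999 - 8609) + 44/5 = -40608 + 44/5 = -202996/5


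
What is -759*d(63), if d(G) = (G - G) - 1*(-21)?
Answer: -15939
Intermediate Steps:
d(G) = 21 (d(G) = 0 + 21 = 21)
-759*d(63) = -759*21 = -15939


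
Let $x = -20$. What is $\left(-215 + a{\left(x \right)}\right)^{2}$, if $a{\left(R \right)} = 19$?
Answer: $38416$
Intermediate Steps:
$\left(-215 + a{\left(x \right)}\right)^{2} = \left(-215 + 19\right)^{2} = \left(-196\right)^{2} = 38416$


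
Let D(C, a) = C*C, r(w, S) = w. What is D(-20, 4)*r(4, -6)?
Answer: 1600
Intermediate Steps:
D(C, a) = C²
D(-20, 4)*r(4, -6) = (-20)²*4 = 400*4 = 1600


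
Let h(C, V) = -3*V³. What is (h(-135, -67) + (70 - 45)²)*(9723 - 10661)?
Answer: -846933332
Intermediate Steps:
(h(-135, -67) + (70 - 45)²)*(9723 - 10661) = (-3*(-67)³ + (70 - 45)²)*(9723 - 10661) = (-3*(-300763) + 25²)*(-938) = (902289 + 625)*(-938) = 902914*(-938) = -846933332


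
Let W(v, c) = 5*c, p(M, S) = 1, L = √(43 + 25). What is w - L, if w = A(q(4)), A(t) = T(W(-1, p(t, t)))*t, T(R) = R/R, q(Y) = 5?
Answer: 5 - 2*√17 ≈ -3.2462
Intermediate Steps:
L = 2*√17 (L = √68 = 2*√17 ≈ 8.2462)
T(R) = 1
A(t) = t (A(t) = 1*t = t)
w = 5
w - L = 5 - 2*√17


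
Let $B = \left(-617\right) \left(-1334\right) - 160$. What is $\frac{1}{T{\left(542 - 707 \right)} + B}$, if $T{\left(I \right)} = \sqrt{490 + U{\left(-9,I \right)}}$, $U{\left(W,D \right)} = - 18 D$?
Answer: $\frac{411459}{338597015632} - \frac{\sqrt{865}}{338597015632} \approx 1.2151 \cdot 10^{-6}$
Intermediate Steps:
$B = 822918$ ($B = 823078 - 160 = 822918$)
$T{\left(I \right)} = \sqrt{490 - 18 I}$
$\frac{1}{T{\left(542 - 707 \right)} + B} = \frac{1}{\sqrt{490 - 18 \left(542 - 707\right)} + 822918} = \frac{1}{\sqrt{490 - -2970} + 822918} = \frac{1}{\sqrt{490 + 2970} + 822918} = \frac{1}{\sqrt{3460} + 822918} = \frac{1}{2 \sqrt{865} + 822918} = \frac{1}{822918 + 2 \sqrt{865}}$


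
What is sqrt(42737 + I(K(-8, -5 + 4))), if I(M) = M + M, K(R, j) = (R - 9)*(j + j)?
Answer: sqrt(42805) ≈ 206.89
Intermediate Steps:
K(R, j) = 2*j*(-9 + R) (K(R, j) = (-9 + R)*(2*j) = 2*j*(-9 + R))
I(M) = 2*M
sqrt(42737 + I(K(-8, -5 + 4))) = sqrt(42737 + 2*(2*(-5 + 4)*(-9 - 8))) = sqrt(42737 + 2*(2*(-1)*(-17))) = sqrt(42737 + 2*34) = sqrt(42737 + 68) = sqrt(42805)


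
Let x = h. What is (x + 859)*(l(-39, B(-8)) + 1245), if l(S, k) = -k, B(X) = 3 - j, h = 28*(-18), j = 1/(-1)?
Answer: 440555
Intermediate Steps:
j = -1 (j = 1*(-1) = -1)
h = -504
B(X) = 4 (B(X) = 3 - 1*(-1) = 3 + 1 = 4)
x = -504
(x + 859)*(l(-39, B(-8)) + 1245) = (-504 + 859)*(-1*4 + 1245) = 355*(-4 + 1245) = 355*1241 = 440555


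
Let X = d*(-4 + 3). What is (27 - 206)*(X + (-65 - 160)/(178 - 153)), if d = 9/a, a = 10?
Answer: 17721/10 ≈ 1772.1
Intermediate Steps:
d = 9/10 ≈ 0.90000
X = -9/10 (X = 9*(-4 + 3)/10 = (9/10)*(-1) = -9/10 ≈ -0.90000)
(27 - 206)*(X + (-65 - 160)/(178 - 153)) = (27 - 206)*(-9/10 + (-65 - 160)/(178 - 153)) = -179*(-9/10 - 225/25) = -179*(-9/10 - 225*1/25) = -179*(-9/10 - 9) = -179*(-99/10) = 17721/10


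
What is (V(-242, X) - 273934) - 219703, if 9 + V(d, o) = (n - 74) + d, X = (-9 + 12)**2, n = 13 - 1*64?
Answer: -494013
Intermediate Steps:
n = -51 (n = 13 - 64 = -51)
X = 9 (X = 3**2 = 9)
V(d, o) = -134 + d (V(d, o) = -9 + ((-51 - 74) + d) = -9 + (-125 + d) = -134 + d)
(V(-242, X) - 273934) - 219703 = ((-134 - 242) - 273934) - 219703 = (-376 - 273934) - 219703 = -274310 - 219703 = -494013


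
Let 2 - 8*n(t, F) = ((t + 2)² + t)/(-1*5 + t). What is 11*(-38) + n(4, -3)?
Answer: -1651/4 ≈ -412.75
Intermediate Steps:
n(t, F) = ¼ - (t + (2 + t)²)/(8*(-5 + t)) (n(t, F) = ¼ - ((t + 2)² + t)/(8*(-1*5 + t)) = ¼ - ((2 + t)² + t)/(8*(-5 + t)) = ¼ - (t + (2 + t)²)/(8*(-5 + t)))
11*(-38) + n(4, -3) = 11*(-38) + (-10 + 4 - (2 + 4)²)/(8*(-5 + 4)) = -418 + (⅛)*(-10 + 4 - 1*6²)/(-1) = -418 + (⅛)*(-1)*(-10 + 4 - 1*36) = -418 + (⅛)*(-1)*(-10 + 4 - 36) = -418 + (⅛)*(-1)*(-42) = -418 + 21/4 = -1651/4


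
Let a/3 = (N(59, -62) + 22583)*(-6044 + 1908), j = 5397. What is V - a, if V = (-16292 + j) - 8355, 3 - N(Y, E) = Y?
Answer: 279495766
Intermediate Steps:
N(Y, E) = 3 - Y
V = -19250 (V = (-16292 + 5397) - 8355 = -10895 - 8355 = -19250)
a = -279515016 (a = 3*(((3 - 1*59) + 22583)*(-6044 + 1908)) = 3*(((3 - 59) + 22583)*(-4136)) = 3*((-56 + 22583)*(-4136)) = 3*(22527*(-4136)) = 3*(-93171672) = -279515016)
V - a = -19250 - 1*(-279515016) = -19250 + 279515016 = 279495766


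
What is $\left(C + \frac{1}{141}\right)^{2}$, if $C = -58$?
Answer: $\frac{66863329}{19881} \approx 3363.2$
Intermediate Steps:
$\left(C + \frac{1}{141}\right)^{2} = \left(-58 + \frac{1}{141}\right)^{2} = \left(- \frac{8177}{141}\right)^{2} = \frac{66863329}{19881}$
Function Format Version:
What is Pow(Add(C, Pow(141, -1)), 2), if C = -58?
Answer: Rational(66863329, 19881) ≈ 3363.2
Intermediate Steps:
Pow(Add(C, Pow(141, -1)), 2) = Pow(Add(-58, Pow(141, -1)), 2) = Pow(Add(-58, Rational(1, 141)), 2) = Pow(Rational(-8177, 141), 2) = Rational(66863329, 19881)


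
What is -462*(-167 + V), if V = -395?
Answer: 259644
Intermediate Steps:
-462*(-167 + V) = -462*(-167 - 395) = -462*(-562) = 259644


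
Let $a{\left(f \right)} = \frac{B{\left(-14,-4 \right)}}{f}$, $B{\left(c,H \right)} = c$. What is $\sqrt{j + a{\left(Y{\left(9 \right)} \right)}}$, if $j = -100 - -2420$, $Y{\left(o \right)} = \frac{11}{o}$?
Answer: $\frac{\sqrt{279334}}{11} \approx 48.047$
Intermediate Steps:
$a{\left(f \right)} = - \frac{14}{f}$
$j = 2320$ ($j = -100 + 2420 = 2320$)
$\sqrt{j + a{\left(Y{\left(9 \right)} \right)}} = \sqrt{2320 - \frac{14}{11 \cdot \frac{1}{9}}} = \sqrt{2320 - \frac{14}{\frac{11}{9}}} = \sqrt{2320 - \frac{126}{11}} = \sqrt{\frac{25394}{11}} = \frac{\sqrt{279334}}{11}$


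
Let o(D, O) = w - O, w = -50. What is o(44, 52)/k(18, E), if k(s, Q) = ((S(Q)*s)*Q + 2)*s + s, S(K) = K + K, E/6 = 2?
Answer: -17/15561 ≈ -0.0010925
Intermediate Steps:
o(D, O) = -50 - O
E = 12 (E = 6*2 = 12)
S(K) = 2*K
k(s, Q) = s + s*(2 + 2*s*Q²) (k(s, Q) = (((2*Q)*s)*Q + 2)*s + s = ((2*Q*s)*Q + 2)*s + s = (2*s*Q² + 2)*s + s = (2 + 2*s*Q²)*s + s = s*(2 + 2*s*Q²) + s = s + s*(2 + 2*s*Q²))
o(44, 52)/k(18, E) = (-50 - 1*52)/((18*(3 + 2*18*12²))) = (-50 - 52)/((18*(3 + 2*18*144))) = -102*1/(18*(3 + 5184)) = -102/(18*5187) = -102/93366 = -102*1/93366 = -17/15561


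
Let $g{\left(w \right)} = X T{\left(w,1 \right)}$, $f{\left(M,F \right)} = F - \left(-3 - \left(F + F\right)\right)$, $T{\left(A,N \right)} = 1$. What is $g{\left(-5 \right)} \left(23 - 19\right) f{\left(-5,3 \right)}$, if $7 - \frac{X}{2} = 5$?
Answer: $192$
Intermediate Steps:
$X = 4$ ($X = 14 - 10 = 4$)
$f{\left(M,F \right)} = 3 + 3 F$ ($f{\left(M,F \right)} = F - \left(-3 - 2 F\right) = F + \left(3 + 2 F\right) = 3 + 3 F$)
$g{\left(w \right)} = 4$ ($g{\left(w \right)} = 4 \cdot 1 = 4$)
$g{\left(-5 \right)} \left(23 - 19\right) f{\left(-5,3 \right)} = 4 \left(23 - 19\right) \left(3 + 3 \cdot 3\right) = 4 \left(23 - 19\right) \left(3 + 9\right) = 4 \cdot 4 \cdot 12 = 16 \cdot 12 = 192$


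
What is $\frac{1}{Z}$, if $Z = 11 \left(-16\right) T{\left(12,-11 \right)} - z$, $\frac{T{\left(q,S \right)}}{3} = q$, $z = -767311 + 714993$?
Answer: $\frac{1}{45982} \approx 2.1748 \cdot 10^{-5}$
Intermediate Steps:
$z = -52318$
$T{\left(q,S \right)} = 3 q$
$Z = 45982$ ($Z = 11 \left(-16\right) 3 \cdot 12 - -52318 = \left(-176\right) 36 + 52318 = -6336 + 52318 = 45982$)
$\frac{1}{Z} = \frac{1}{45982}$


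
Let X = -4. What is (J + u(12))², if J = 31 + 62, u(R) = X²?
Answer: 11881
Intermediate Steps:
u(R) = 16 (u(R) = (-4)² = 16)
J = 93
(J + u(12))² = (93 + 16)² = 109² = 11881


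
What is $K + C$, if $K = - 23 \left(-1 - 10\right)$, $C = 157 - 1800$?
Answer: $-1390$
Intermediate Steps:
$C = -1643$ ($C = 157 - 1800 = -1643$)
$K = 253$ ($K = \left(-23\right) \left(-11\right) = 253$)
$K + C = 253 - 1643 = -1390$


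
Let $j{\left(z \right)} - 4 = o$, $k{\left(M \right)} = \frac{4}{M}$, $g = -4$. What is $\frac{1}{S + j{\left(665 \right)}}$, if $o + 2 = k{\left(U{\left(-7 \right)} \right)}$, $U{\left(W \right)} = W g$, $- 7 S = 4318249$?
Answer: $- \frac{7}{4318234} \approx -1.621 \cdot 10^{-6}$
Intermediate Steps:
$S = - \frac{4318249}{7}$ ($S = \left(- \frac{1}{7}\right) 4318249 = - \frac{4318249}{7} \approx -6.1689 \cdot 10^{5}$)
$U{\left(W \right)} = - 4 W$ ($U{\left(W \right)} = W \left(-4\right) = - 4 W$)
$o = - \frac{13}{7}$ ($o = -2 + \frac{4}{\left(-4\right) \left(-7\right)} = -2 + \frac{4}{28} = -2 + 4 \cdot \frac{1}{28} = -2 + \frac{1}{7} = - \frac{13}{7} \approx -1.8571$)
$j{\left(z \right)} = \frac{15}{7}$ ($j{\left(z \right)} = 4 - \frac{13}{7} = \frac{15}{7}$)
$\frac{1}{S + j{\left(665 \right)}} = \frac{1}{- \frac{4318249}{7} + \frac{15}{7}} = \frac{1}{- \frac{4318234}{7}} = - \frac{7}{4318234}$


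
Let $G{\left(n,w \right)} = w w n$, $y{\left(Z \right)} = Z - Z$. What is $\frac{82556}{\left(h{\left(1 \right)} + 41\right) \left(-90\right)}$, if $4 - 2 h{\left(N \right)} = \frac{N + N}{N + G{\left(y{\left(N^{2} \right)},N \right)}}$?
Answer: $- \frac{20639}{945} \approx -21.84$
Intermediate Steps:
$y{\left(Z \right)} = 0$
$G{\left(n,w \right)} = n w^{2}$ ($G{\left(n,w \right)} = w^{2} n = n w^{2}$)
$h{\left(N \right)} = 1$ ($h{\left(N \right)} = 2 - \frac{\left(N + N\right) \frac{1}{N + 0 N^{2}}}{2} = 2 - \frac{2 N \frac{1}{N + 0}}{2} = 2 - \frac{2 N \frac{1}{N}}{2} = 2 - 1 = 1$)
$\frac{82556}{\left(h{\left(1 \right)} + 41\right) \left(-90\right)} = \frac{82556}{\left(1 + 41\right) \left(-90\right)} = \frac{82556}{42 \left(-90\right)} = \frac{82556}{-3780} = 82556 \left(- \frac{1}{3780}\right) = - \frac{20639}{945}$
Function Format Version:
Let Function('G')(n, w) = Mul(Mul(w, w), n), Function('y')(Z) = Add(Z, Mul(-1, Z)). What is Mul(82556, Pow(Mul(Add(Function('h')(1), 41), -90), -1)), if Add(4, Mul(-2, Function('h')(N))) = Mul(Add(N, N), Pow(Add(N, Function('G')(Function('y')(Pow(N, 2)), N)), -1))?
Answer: Rational(-20639, 945) ≈ -21.840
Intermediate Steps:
Function('y')(Z) = 0
Function('G')(n, w) = Mul(n, Pow(w, 2)) (Function('G')(n, w) = Mul(Pow(w, 2), n) = Mul(n, Pow(w, 2)))
Function('h')(N) = 1 (Function('h')(N) = Add(2, Mul(Rational(-1, 2), Mul(Add(N, N), Pow(Add(N, Mul(0, Pow(N, 2))), -1)))) = Add(2, Mul(Rational(-1, 2), Mul(Mul(2, N), Pow(Add(N, 0), -1)))) = Add(2, Mul(Rational(-1, 2), Mul(Mul(2, N), Pow(N, -1)))) = Add(2, Mul(Rational(-1, 2), 2)) = Add(2, -1) = 1)
Mul(82556, Pow(Mul(Add(Function('h')(1), 41), -90), -1)) = Mul(82556, Pow(Mul(Add(1, 41), -90), -1)) = Mul(82556, Pow(Mul(42, -90), -1)) = Mul(82556, Pow(-3780, -1)) = Mul(82556, Rational(-1, 3780)) = Rational(-20639, 945)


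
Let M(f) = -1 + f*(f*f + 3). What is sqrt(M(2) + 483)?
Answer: 4*sqrt(31) ≈ 22.271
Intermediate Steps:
M(f) = -1 + f*(3 + f**2) (M(f) = -1 + f*(f**2 + 3) = -1 + f*(3 + f**2))
sqrt(M(2) + 483) = sqrt((-1 + 2**3 + 3*2) + 483) = sqrt((-1 + 8 + 6) + 483) = sqrt(13 + 483) = sqrt(496) = 4*sqrt(31)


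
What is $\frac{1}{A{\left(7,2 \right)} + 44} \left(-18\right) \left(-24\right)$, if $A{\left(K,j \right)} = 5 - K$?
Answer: $\frac{72}{7} \approx 10.286$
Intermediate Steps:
$\frac{1}{A{\left(7,2 \right)} + 44} \left(-18\right) \left(-24\right) = \frac{1}{\left(5 - 7\right) + 44} \left(-18\right) \left(-24\right) = \frac{1}{-2 + 44} \left(-18\right) \left(-24\right) = \frac{1}{42} \left(-18\right) \left(-24\right) = \left(- \frac{3}{7}\right) \left(-24\right) = \frac{72}{7}$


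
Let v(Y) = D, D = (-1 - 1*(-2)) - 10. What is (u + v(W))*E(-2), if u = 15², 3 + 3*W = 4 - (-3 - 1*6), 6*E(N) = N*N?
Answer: 144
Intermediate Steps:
E(N) = N²/6 (E(N) = (N*N)/6 = N²/6)
W = 10/3 (W = -1 + (4 - (-3 - 1*6))/3 = -1 + (4 - (-3 - 6))/3 = -1 + (4 - 1*(-9))/3 = -1 + (4 + 9)/3 = -1 + (⅓)*13 = -1 + 13/3 = 10/3 ≈ 3.3333)
u = 225
D = -9 (D = (-1 + 2) - 10 = 1 - 10 = -9)
v(Y) = -9
(u + v(W))*E(-2) = (225 - 9)*((⅙)*(-2)²) = 216*((⅙)*4) = 216*(⅔) = 144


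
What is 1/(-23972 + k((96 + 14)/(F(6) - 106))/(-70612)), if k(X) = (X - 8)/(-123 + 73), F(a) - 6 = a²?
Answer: -112979200/2708337382711 ≈ -4.1715e-5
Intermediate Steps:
F(a) = 6 + a²
k(X) = 4/25 - X/50 (k(X) = (-8 + X)/(-50) = (-8 + X)*(-1/50) = 4/25 - X/50)
1/(-23972 + k((96 + 14)/(F(6) - 106))/(-70612)) = 1/(-23972 + (4/25 - (96 + 14)/(50*((6 + 6²) - 106)))/(-70612)) = 1/(-23972 + (4/25 - 11/(5*((6 + 36) - 106)))*(-1/70612)) = 1/(-23972 + (4/25 - 11/(5*(42 - 106)))*(-1/70612)) = 1/(-23972 + (4/25 - 11/(5*(-64)))*(-1/70612)) = 1/(-23972 + (4/25 - 11*(-1)/(5*64))*(-1/70612)) = 1/(-23972 + (4/25 - 1/50*(-55/32))*(-1/70612)) = 1/(-23972 + (4/25 + 11/320)*(-1/70612)) = 1/(-23972 + (311/1600)*(-1/70612)) = 1/(-23972 - 311/112979200) = 1/(-2708337382711/112979200) = -112979200/2708337382711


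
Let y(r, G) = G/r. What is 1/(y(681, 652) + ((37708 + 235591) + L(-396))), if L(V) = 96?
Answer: 681/186182647 ≈ 3.6577e-6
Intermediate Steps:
1/(y(681, 652) + ((37708 + 235591) + L(-396))) = 1/(652/681 + ((37708 + 235591) + 96)) = 1/(652*(1/681) + (273299 + 96)) = 1/(652/681 + 273395) = 1/(186182647/681) = 681/186182647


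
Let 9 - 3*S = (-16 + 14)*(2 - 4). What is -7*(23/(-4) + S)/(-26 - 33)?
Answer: -343/708 ≈ -0.48446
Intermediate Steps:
S = 5/3 (S = 3 - (-16 + 14)*(2 - 4)/3 = 3 - (-2)*(-2)/3 = 3 - ⅓*4 = 3 - 4/3 = 5/3 ≈ 1.6667)
-7*(23/(-4) + S)/(-26 - 33) = -7*(23/(-4) + 5/3)/(-26 - 33) = -7*(23*(-¼) + 5/3)/(-59) = -7*(-23/4 + 5/3)*(-1)/59 = -(-343)*(-1)/(12*59) = -7*49/708 = -343/708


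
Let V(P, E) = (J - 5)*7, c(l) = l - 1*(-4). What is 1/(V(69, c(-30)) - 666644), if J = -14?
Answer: -1/666777 ≈ -1.4998e-6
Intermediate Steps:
c(l) = 4 + l (c(l) = l + 4 = 4 + l)
V(P, E) = -133 (V(P, E) = (-14 - 5)*7 = -19*7 = -133)
1/(V(69, c(-30)) - 666644) = 1/(-133 - 666644) = 1/(-666777) = -1/666777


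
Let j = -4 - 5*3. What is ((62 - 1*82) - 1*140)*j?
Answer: 3040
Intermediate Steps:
j = -19 (j = -4 - 15 = -19)
((62 - 1*82) - 1*140)*j = ((62 - 1*82) - 1*140)*(-19) = ((62 - 82) - 140)*(-19) = (-20 - 140)*(-19) = -160*(-19) = 3040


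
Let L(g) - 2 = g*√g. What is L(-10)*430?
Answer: 860 - 4300*I*√10 ≈ 860.0 - 13598.0*I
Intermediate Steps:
L(g) = 2 + g^(3/2) (L(g) = 2 + g*√g = 2 + g^(3/2))
L(-10)*430 = (2 + (-10)^(3/2))*430 = (2 - 10*I*√10)*430 = 860 - 4300*I*√10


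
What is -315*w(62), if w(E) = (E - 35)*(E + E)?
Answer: -1054620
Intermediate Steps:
w(E) = 2*E*(-35 + E) (w(E) = (-35 + E)*(2*E) = 2*E*(-35 + E))
-315*w(62) = -630*62*(-35 + 62) = -630*62*27 = -315*3348 = -1054620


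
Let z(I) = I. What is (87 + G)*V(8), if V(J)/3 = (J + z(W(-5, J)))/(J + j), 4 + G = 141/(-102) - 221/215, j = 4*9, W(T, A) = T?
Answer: 5301999/321640 ≈ 16.484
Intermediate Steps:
j = 36
G = -46859/7310 (G = -4 + (141/(-102) - 221/215) = -4 + (141*(-1/102) - 221*1/215) = -4 + (-47/34 - 221/215) = -4 - 17619/7310 = -46859/7310 ≈ -6.4103)
V(J) = 3*(-5 + J)/(36 + J) (V(J) = 3*((J - 5)/(J + 36)) = 3*((-5 + J)/(36 + J)) = 3*(-5 + J)/(36 + J))
(87 + G)*V(8) = (87 - 46859/7310)*(3*(-5 + 8)/(36 + 8)) = 589111*(3*3/44)/7310 = 589111*(3*(1/44)*3)/7310 = (589111/7310)*(9/44) = 5301999/321640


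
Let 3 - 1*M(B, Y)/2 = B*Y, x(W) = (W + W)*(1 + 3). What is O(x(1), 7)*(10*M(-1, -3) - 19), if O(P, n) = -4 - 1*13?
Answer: 323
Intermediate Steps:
x(W) = 8*W (x(W) = (2*W)*4 = 8*W)
M(B, Y) = 6 - 2*B*Y
O(P, n) = -17 (O(P, n) = -4 - 13 = -17)
O(x(1), 7)*(10*M(-1, -3) - 19) = -17*(10*(6 - 2*(-1)*(-3)) - 19) = -17*(10*(6 - 6) - 19) = -17*(10*0 - 19) = -17*(0 - 19) = -17*(-19) = 323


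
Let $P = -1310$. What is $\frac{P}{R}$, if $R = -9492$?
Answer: $\frac{655}{4746} \approx 0.13801$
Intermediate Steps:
$\frac{P}{R} = - \frac{1310}{-9492} = \left(-1310\right) \left(- \frac{1}{9492}\right) = \frac{655}{4746}$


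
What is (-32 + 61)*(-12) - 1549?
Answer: -1897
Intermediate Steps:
(-32 + 61)*(-12) - 1549 = 29*(-12) - 1549 = -348 - 1549 = -1897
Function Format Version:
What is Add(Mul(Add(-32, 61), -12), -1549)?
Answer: -1897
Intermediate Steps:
Add(Mul(Add(-32, 61), -12), -1549) = Add(Mul(29, -12), -1549) = Add(-348, -1549) = -1897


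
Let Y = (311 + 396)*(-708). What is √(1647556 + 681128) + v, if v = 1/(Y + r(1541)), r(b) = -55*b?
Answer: -1/585311 + 2*√582171 ≈ 1526.0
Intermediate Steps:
Y = -500556 (Y = 707*(-708) = -500556)
v = -1/585311 (v = 1/(-500556 - 55*1541) = 1/(-500556 - 84755) = 1/(-585311) = -1/585311 ≈ -1.7085e-6)
√(1647556 + 681128) + v = √(1647556 + 681128) - 1/585311 = √2328684 - 1/585311 = 2*√582171 - 1/585311 = -1/585311 + 2*√582171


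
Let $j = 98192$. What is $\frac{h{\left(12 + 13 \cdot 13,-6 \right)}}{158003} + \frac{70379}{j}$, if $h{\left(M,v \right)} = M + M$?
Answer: $\frac{11155638641}{15514630576} \approx 0.71904$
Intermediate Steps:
$h{\left(M,v \right)} = 2 M$
$\frac{h{\left(12 + 13 \cdot 13,-6 \right)}}{158003} + \frac{70379}{j} = \frac{2 \left(12 + 13 \cdot 13\right)}{158003} + \frac{70379}{98192} = 2 \left(12 + 169\right) \frac{1}{158003} + 70379 \cdot \frac{1}{98192} = 2 \cdot 181 \cdot \frac{1}{158003} + \frac{70379}{98192} = 362 \cdot \frac{1}{158003} + \frac{70379}{98192} = \frac{362}{158003} + \frac{70379}{98192} = \frac{11155638641}{15514630576}$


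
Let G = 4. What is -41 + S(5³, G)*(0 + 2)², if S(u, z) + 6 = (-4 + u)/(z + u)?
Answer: -7901/129 ≈ -61.248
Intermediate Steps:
S(u, z) = -6 + (-4 + u)/(u + z) (S(u, z) = -6 + (-4 + u)/(z + u) = -6 + (-4 + u)/(u + z))
-41 + S(5³, G)*(0 + 2)² = -41 + ((-4 - 6*4 - 5*5³)/(5³ + 4))*(0 + 2)² = -41 + ((-4 - 24 - 5*125)/(125 + 4))*2² = -41 + ((-4 - 24 - 625)/129)*4 = -41 + ((1/129)*(-653))*4 = -41 - 653/129*4 = -41 - 2612/129 = -7901/129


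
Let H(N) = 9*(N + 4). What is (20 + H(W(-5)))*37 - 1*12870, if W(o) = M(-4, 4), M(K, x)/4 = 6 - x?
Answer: -8134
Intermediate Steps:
M(K, x) = 24 - 4*x (M(K, x) = 4*(6 - x) = 24 - 4*x)
W(o) = 8 (W(o) = 24 - 4*4 = 24 - 16 = 8)
H(N) = 36 + 9*N (H(N) = 9*(4 + N) = 36 + 9*N)
(20 + H(W(-5)))*37 - 1*12870 = (20 + (36 + 9*8))*37 - 1*12870 = (20 + (36 + 72))*37 - 12870 = (20 + 108)*37 - 12870 = 128*37 - 12870 = 4736 - 12870 = -8134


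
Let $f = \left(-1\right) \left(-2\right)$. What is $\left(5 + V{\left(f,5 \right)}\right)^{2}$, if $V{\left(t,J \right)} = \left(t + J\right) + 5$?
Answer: $289$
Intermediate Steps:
$f = 2$
$V{\left(t,J \right)} = 5 + J + t$ ($V{\left(t,J \right)} = \left(J + t\right) + 5 = 5 + J + t$)
$\left(5 + V{\left(f,5 \right)}\right)^{2} = \left(5 + \left(5 + 5 + 2\right)\right)^{2} = \left(5 + 12\right)^{2} = 17^{2} = 289$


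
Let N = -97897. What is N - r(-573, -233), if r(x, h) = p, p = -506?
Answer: -97391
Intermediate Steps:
r(x, h) = -506
N - r(-573, -233) = -97897 - 1*(-506) = -97897 + 506 = -97391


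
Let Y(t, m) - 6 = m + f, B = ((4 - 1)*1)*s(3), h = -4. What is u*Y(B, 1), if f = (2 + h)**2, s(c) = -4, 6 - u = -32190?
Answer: 354156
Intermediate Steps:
u = 32196 (u = 6 - 1*(-32190) = 6 + 32190 = 32196)
f = 4 (f = (2 - 4)**2 = (-2)**2 = 4)
B = -12 (B = ((4 - 1)*1)*(-4) = (3*1)*(-4) = 3*(-4) = -12)
Y(t, m) = 10 + m (Y(t, m) = 6 + (m + 4) = 6 + (4 + m) = 10 + m)
u*Y(B, 1) = 32196*(10 + 1) = 32196*11 = 354156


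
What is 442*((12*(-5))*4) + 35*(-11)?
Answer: -106465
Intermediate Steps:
442*((12*(-5))*4) + 35*(-11) = 442*(-60*4) - 385 = 442*(-240) - 385 = -106080 - 385 = -106465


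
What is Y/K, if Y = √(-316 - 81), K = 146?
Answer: I*√397/146 ≈ 0.13647*I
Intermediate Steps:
Y = I*√397 (Y = √(-397) = I*√397 ≈ 19.925*I)
Y/K = (I*√397)/146 = (I*√397)*(1/146) = I*√397/146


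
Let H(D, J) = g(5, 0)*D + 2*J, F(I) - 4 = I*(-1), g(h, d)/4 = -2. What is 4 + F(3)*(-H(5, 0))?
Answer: 44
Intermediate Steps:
g(h, d) = -8 (g(h, d) = 4*(-2) = -8)
F(I) = 4 - I (F(I) = 4 + I*(-1) = 4 - I)
H(D, J) = -8*D + 2*J
4 + F(3)*(-H(5, 0)) = 4 + (4 - 1*3)*(-(-8*5 + 2*0)) = 4 + (4 - 3)*(-(-40 + 0)) = 4 + 1*(-1*(-40)) = 4 + 1*40 = 4 + 40 = 44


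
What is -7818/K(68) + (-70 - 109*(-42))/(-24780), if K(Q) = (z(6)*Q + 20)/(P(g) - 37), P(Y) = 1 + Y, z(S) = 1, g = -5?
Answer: 141830981/38940 ≈ 3642.3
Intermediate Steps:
K(Q) = -20/41 - Q/41 (K(Q) = (1*Q + 20)/((1 - 5) - 37) = (Q + 20)/(-4 - 37) = (20 + Q)/(-41) = (20 + Q)*(-1/41) = -20/41 - Q/41)
-7818/K(68) + (-70 - 109*(-42))/(-24780) = -7818/(-20/41 - 1/41*68) + (-70 - 109*(-42))/(-24780) = -7818/(-20/41 - 68/41) + (-70 + 4578)*(-1/24780) = -7818/(-88/41) + 4508*(-1/24780) = -7818*(-41/88) - 161/885 = 160269/44 - 161/885 = 141830981/38940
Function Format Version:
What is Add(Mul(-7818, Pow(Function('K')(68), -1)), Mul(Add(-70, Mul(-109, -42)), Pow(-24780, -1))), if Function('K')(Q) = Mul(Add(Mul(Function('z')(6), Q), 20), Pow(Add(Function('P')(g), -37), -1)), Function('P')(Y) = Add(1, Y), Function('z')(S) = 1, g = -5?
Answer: Rational(141830981, 38940) ≈ 3642.3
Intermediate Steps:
Function('K')(Q) = Add(Rational(-20, 41), Mul(Rational(-1, 41), Q)) (Function('K')(Q) = Mul(Add(Mul(1, Q), 20), Pow(Add(Add(1, -5), -37), -1)) = Mul(Add(Q, 20), Pow(Add(-4, -37), -1)) = Mul(Add(20, Q), Pow(-41, -1)) = Mul(Add(20, Q), Rational(-1, 41)) = Add(Rational(-20, 41), Mul(Rational(-1, 41), Q)))
Add(Mul(-7818, Pow(Function('K')(68), -1)), Mul(Add(-70, Mul(-109, -42)), Pow(-24780, -1))) = Add(Mul(-7818, Pow(Add(Rational(-20, 41), Mul(Rational(-1, 41), 68)), -1)), Mul(Add(-70, Mul(-109, -42)), Pow(-24780, -1))) = Add(Mul(-7818, Pow(Add(Rational(-20, 41), Rational(-68, 41)), -1)), Mul(Add(-70, 4578), Rational(-1, 24780))) = Add(Mul(-7818, Pow(Rational(-88, 41), -1)), Mul(4508, Rational(-1, 24780))) = Add(Mul(-7818, Rational(-41, 88)), Rational(-161, 885)) = Add(Rational(160269, 44), Rational(-161, 885)) = Rational(141830981, 38940)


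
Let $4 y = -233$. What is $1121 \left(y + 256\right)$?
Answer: $\frac{886711}{4} \approx 2.2168 \cdot 10^{5}$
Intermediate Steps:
$y = - \frac{233}{4}$ ($y = \frac{1}{4} \left(-233\right) = - \frac{233}{4} \approx -58.25$)
$1121 \left(y + 256\right) = 1121 \left(- \frac{233}{4} + 256\right) = 1121 \cdot \frac{791}{4} = \frac{886711}{4}$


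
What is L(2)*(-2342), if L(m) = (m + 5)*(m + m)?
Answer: -65576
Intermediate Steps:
L(m) = 2*m*(5 + m) (L(m) = (5 + m)*(2*m) = 2*m*(5 + m))
L(2)*(-2342) = (2*2*(5 + 2))*(-2342) = (2*2*7)*(-2342) = 28*(-2342) = -65576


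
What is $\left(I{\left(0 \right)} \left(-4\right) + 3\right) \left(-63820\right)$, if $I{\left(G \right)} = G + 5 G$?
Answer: $-191460$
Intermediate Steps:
$I{\left(G \right)} = 6 G$
$\left(I{\left(0 \right)} \left(-4\right) + 3\right) \left(-63820\right) = \left(6 \cdot 0 \left(-4\right) + 3\right) \left(-63820\right) = \left(0 \left(-4\right) + 3\right) \left(-63820\right) = \left(0 + 3\right) \left(-63820\right) = 3 \left(-63820\right) = -191460$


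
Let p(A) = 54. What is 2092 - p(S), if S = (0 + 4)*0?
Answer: 2038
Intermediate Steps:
S = 0 (S = 4*0 = 0)
2092 - p(S) = 2092 - 1*54 = 2092 - 54 = 2038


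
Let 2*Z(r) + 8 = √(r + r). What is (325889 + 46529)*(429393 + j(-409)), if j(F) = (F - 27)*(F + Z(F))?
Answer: 226974246698 - 81187124*I*√818 ≈ 2.2697e+11 - 2.322e+9*I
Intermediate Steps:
Z(r) = -4 + √2*√r/2 (Z(r) = -4 + √(r + r)/2 = -4 + √(2*r)/2 = -4 + (√2*√r)/2 = -4 + √2*√r/2)
j(F) = (-27 + F)*(-4 + F + √2*√F/2) (j(F) = (F - 27)*(F + (-4 + √2*√F/2)) = (-27 + F)*(-4 + F + √2*√F/2))
(325889 + 46529)*(429393 + j(-409)) = (325889 + 46529)*(429393 + (108 + (-409)² - 31*(-409) + √2*(-409)^(3/2)/2 - 27*√2*√(-409)/2)) = 372418*(429393 + (108 + 167281 + 12679 + √2*(-409*I*√409)/2 - 27*√2*I*√409/2)) = 372418*(429393 + (108 + 167281 + 12679 - 409*I*√818/2 - 27*I*√818/2)) = 372418*(429393 + (180068 - 218*I*√818)) = 372418*(609461 - 218*I*√818) = 226974246698 - 81187124*I*√818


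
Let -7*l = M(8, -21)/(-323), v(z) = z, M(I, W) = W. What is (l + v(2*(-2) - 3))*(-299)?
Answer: 676936/323 ≈ 2095.8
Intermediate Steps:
l = -3/323 (l = -(-3)/(-323) = -(-3)*(-1)/323 = -⅐*21/323 = -3/323 ≈ -0.0092879)
(l + v(2*(-2) - 3))*(-299) = (-3/323 + (2*(-2) - 3))*(-299) = (-3/323 + (-4 - 3))*(-299) = (-3/323 - 7)*(-299) = -2264/323*(-299) = 676936/323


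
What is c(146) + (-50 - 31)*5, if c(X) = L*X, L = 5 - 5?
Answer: -405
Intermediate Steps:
L = 0
c(X) = 0 (c(X) = 0*X = 0)
c(146) + (-50 - 31)*5 = 0 + (-50 - 31)*5 = 0 - 81*5 = 0 - 405 = -405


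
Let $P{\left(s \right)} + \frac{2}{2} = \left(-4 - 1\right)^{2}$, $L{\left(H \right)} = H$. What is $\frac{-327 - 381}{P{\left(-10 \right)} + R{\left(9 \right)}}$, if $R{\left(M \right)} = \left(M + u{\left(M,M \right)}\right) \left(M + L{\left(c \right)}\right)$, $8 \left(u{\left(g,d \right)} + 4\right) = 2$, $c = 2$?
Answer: $- \frac{944}{109} \approx -8.6606$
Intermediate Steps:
$u{\left(g,d \right)} = - \frac{15}{4}$ ($u{\left(g,d \right)} = -4 + \frac{1}{8} \cdot 2 = -4 + \frac{1}{4} = - \frac{15}{4}$)
$R{\left(M \right)} = \left(2 + M\right) \left(- \frac{15}{4} + M\right)$ ($R{\left(M \right)} = \left(M - \frac{15}{4}\right) \left(M + 2\right) = \left(- \frac{15}{4} + M\right) \left(2 + M\right) = \left(2 + M\right) \left(- \frac{15}{4} + M\right)$)
$P{\left(s \right)} = 24$ ($P{\left(s \right)} = -1 + \left(-4 - 1\right)^{2} = -1 + \left(-5\right)^{2} = -1 + 25 = 24$)
$\frac{-327 - 381}{P{\left(-10 \right)} + R{\left(9 \right)}} = \frac{-327 - 381}{24 - \left(\frac{93}{4} - 81\right)} = - \frac{708}{24 - - \frac{231}{4}} = - \frac{708}{24 + \frac{231}{4}} = - \frac{708}{\frac{327}{4}} = \left(-708\right) \frac{4}{327} = - \frac{944}{109}$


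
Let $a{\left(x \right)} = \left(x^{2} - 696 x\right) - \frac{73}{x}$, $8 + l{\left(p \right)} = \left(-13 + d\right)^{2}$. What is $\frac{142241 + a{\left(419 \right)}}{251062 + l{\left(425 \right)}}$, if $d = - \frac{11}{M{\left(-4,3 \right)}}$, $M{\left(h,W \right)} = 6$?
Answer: $\frac{394866324}{3790217435} \approx 0.10418$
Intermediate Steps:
$d = - \frac{11}{6} \approx -1.8333$
$l{\left(p \right)} = \frac{7633}{36}$ ($l{\left(p \right)} = -8 + \left(-13 - \frac{11}{6}\right)^{2} = -8 + \left(- \frac{89}{6}\right)^{2} = -8 + \frac{7921}{36} = \frac{7633}{36}$)
$a{\left(x \right)} = x^{2} - 696 x - \frac{73}{x}$
$\frac{142241 + a{\left(419 \right)}}{251062 + l{\left(425 \right)}} = \frac{142241 + \frac{-73 + 419^{2} \left(-696 + 419\right)}{419}}{251062 + \frac{7633}{36}} = \frac{142241 + \frac{-73 + 175561 \left(-277\right)}{419}}{\frac{9045865}{36}} = \left(142241 + \frac{-73 - 48630397}{419}\right) \frac{36}{9045865} = \left(142241 + \frac{1}{419} \left(-48630470\right)\right) \frac{36}{9045865} = \left(142241 - \frac{48630470}{419}\right) \frac{36}{9045865} = \frac{10968509}{419} \cdot \frac{36}{9045865} = \frac{394866324}{3790217435}$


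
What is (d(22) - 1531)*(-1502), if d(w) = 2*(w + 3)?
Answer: 2224462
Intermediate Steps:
d(w) = 6 + 2*w (d(w) = 2*(3 + w) = 6 + 2*w)
(d(22) - 1531)*(-1502) = ((6 + 2*22) - 1531)*(-1502) = ((6 + 44) - 1531)*(-1502) = (50 - 1531)*(-1502) = -1481*(-1502) = 2224462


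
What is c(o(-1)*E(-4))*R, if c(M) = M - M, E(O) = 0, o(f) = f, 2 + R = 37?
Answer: 0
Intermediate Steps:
R = 35 (R = -2 + 37 = 35)
c(M) = 0
c(o(-1)*E(-4))*R = 0*35 = 0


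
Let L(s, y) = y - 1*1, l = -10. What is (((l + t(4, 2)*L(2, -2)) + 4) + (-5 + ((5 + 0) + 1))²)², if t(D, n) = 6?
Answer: 529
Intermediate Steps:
L(s, y) = -1 + y (L(s, y) = y - 1 = -1 + y)
(((l + t(4, 2)*L(2, -2)) + 4) + (-5 + ((5 + 0) + 1))²)² = (((-10 + 6*(-1 - 2)) + 4) + (-5 + ((5 + 0) + 1))²)² = (((-10 + 6*(-3)) + 4) + (-5 + (5 + 1))²)² = (((-10 - 18) + 4) + (-5 + 6)²)² = ((-28 + 4) + 1²)² = (-24 + 1)² = (-23)² = 529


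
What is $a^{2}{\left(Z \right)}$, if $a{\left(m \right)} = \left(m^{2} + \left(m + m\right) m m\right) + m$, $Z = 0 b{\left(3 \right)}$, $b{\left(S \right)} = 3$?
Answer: $0$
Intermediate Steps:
$Z = 0$ ($Z = 0 \cdot 3 = 0$)
$a{\left(m \right)} = m + m^{2} + 2 m^{3}$ ($a{\left(m \right)} = \left(m^{2} + 2 m m m\right) + m = \left(m^{2} + 2 m^{2} m\right) + m = \left(m^{2} + 2 m^{3}\right) + m = m + m^{2} + 2 m^{3}$)
$a^{2}{\left(Z \right)} = \left(0 \left(1 + 0 + 2 \cdot 0^{2}\right)\right)^{2} = \left(0 \left(1 + 0 + 2 \cdot 0\right)\right)^{2} = \left(0 \left(1 + 0 + 0\right)\right)^{2} = \left(0 \cdot 1\right)^{2} = 0^{2} = 0$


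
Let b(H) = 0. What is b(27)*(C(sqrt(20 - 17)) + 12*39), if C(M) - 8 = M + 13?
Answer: 0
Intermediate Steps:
C(M) = 21 + M (C(M) = 8 + (M + 13) = 8 + (13 + M) = 21 + M)
b(27)*(C(sqrt(20 - 17)) + 12*39) = 0*((21 + sqrt(20 - 17)) + 12*39) = 0*((21 + sqrt(3)) + 468) = 0*(489 + sqrt(3)) = 0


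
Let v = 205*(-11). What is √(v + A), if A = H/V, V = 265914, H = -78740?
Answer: I*√4429793444065/44319 ≈ 47.49*I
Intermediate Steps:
v = -2255
A = -39370/132957 (A = -78740/265914 = -78740*1/265914 = -39370/132957 ≈ -0.29611)
√(v + A) = √(-2255 - 39370/132957) = √(-299857405/132957) = I*√4429793444065/44319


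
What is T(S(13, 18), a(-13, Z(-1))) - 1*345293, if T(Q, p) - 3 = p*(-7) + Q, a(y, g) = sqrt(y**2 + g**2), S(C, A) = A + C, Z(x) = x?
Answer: -345259 - 7*sqrt(170) ≈ -3.4535e+5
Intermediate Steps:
a(y, g) = sqrt(g**2 + y**2)
T(Q, p) = 3 + Q - 7*p (T(Q, p) = 3 + (p*(-7) + Q) = 3 + (-7*p + Q) = 3 + (Q - 7*p) = 3 + Q - 7*p)
T(S(13, 18), a(-13, Z(-1))) - 1*345293 = (3 + (18 + 13) - 7*sqrt((-1)**2 + (-13)**2)) - 1*345293 = (3 + 31 - 7*sqrt(1 + 169)) - 345293 = (3 + 31 - 7*sqrt(170)) - 345293 = (34 - 7*sqrt(170)) - 345293 = -345259 - 7*sqrt(170)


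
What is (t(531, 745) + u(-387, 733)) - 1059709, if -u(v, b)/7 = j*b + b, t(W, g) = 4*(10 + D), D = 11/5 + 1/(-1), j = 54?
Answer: -6709346/5 ≈ -1.3419e+6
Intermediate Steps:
D = 6/5 (D = 11*(⅕) + 1*(-1) = 11/5 - 1 = 6/5 ≈ 1.2000)
t(W, g) = 224/5 (t(W, g) = 4*(10 + 6/5) = 4*(56/5) = 224/5)
u(v, b) = -385*b (u(v, b) = -7*(54*b + b) = -385*b)
(t(531, 745) + u(-387, 733)) - 1059709 = (224/5 - 385*733) - 1059709 = (224/5 - 282205) - 1059709 = -1410801/5 - 1059709 = -6709346/5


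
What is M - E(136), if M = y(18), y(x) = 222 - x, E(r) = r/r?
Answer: 203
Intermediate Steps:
E(r) = 1
M = 204 (M = 222 - 1*18 = 222 - 18 = 204)
M - E(136) = 204 - 1*1 = 204 - 1 = 203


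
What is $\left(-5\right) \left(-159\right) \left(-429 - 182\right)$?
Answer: $-485745$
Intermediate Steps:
$\left(-5\right) \left(-159\right) \left(-429 - 182\right) = 795 \left(-611\right) = -485745$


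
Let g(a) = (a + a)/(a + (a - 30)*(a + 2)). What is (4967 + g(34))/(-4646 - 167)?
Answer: -442097/428357 ≈ -1.0321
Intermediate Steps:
g(a) = 2*a/(a + (-30 + a)*(2 + a)) (g(a) = (2*a)/(a + (-30 + a)*(2 + a)) = 2*a/(a + (-30 + a)*(2 + a)))
(4967 + g(34))/(-4646 - 167) = (4967 + 2*34/(-60 + 34² - 27*34))/(-4646 - 167) = (4967 + 2*34/(-60 + 1156 - 918))/(-4813) = (4967 + 2*34/178)*(-1/4813) = (4967 + 2*34*(1/178))*(-1/4813) = (4967 + 34/89)*(-1/4813) = (442097/89)*(-1/4813) = -442097/428357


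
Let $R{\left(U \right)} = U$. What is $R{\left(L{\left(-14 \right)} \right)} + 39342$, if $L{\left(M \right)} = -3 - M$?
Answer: $39353$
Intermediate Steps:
$R{\left(L{\left(-14 \right)} \right)} + 39342 = \left(-3 - -14\right) + 39342 = \left(-3 + 14\right) + 39342 = 11 + 39342 = 39353$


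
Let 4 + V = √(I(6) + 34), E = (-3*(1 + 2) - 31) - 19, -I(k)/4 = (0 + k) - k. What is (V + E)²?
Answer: (63 - √34)² ≈ 3268.3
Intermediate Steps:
I(k) = 0 (I(k) = -4*((0 + k) - k) = -4*(k - k) = -4*0 = 0)
E = -59 (E = (-3*3 - 31) - 19 = (-9 - 31) - 19 = -40 - 19 = -59)
V = -4 + √34 (V = -4 + √(0 + 34) = -4 + √34 ≈ 1.8310)
(V + E)² = ((-4 + √34) - 59)² = (-63 + √34)²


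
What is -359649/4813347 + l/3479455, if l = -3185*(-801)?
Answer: 1180134420/1792169533 ≈ 0.65849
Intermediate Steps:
l = 2551185
-359649/4813347 + l/3479455 = -359649/4813347 + 2551185/3479455 = -359649*1/4813347 + 2551185*(1/3479455) = -119883/1604449 + 819/1117 = 1180134420/1792169533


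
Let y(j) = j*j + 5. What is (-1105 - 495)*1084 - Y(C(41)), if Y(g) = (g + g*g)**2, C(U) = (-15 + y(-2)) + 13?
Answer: -1737536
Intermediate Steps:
y(j) = 5 + j**2 (y(j) = j**2 + 5 = 5 + j**2)
C(U) = 7 (C(U) = (-15 + (5 + (-2)**2)) + 13 = (-15 + (5 + 4)) + 13 = (-15 + 9) + 13 = -6 + 13 = 7)
Y(g) = (g + g**2)**2
(-1105 - 495)*1084 - Y(C(41)) = (-1105 - 495)*1084 - 7**2*(1 + 7)**2 = -1600*1084 - 49*8**2 = -1734400 - 49*64 = -1734400 - 1*3136 = -1734400 - 3136 = -1737536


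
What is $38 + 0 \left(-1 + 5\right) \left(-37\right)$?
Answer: $38$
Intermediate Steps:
$38 + 0 \left(-1 + 5\right) \left(-37\right) = 38 + 0 \cdot 4 \left(-37\right) = 38 + 0 \left(-37\right) = 38 + 0 = 38$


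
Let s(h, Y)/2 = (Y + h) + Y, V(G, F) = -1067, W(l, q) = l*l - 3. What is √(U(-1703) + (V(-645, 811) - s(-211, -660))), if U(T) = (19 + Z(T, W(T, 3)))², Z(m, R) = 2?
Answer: 2*√609 ≈ 49.356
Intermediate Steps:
W(l, q) = -3 + l² (W(l, q) = l² - 3 = -3 + l²)
s(h, Y) = 2*h + 4*Y (s(h, Y) = 2*((Y + h) + Y) = 2*(h + 2*Y) = 2*h + 4*Y)
U(T) = 441 (U(T) = (19 + 2)² = 21² = 441)
√(U(-1703) + (V(-645, 811) - s(-211, -660))) = √(441 + (-1067 - (2*(-211) + 4*(-660)))) = √(441 + (-1067 - (-422 - 2640))) = √(441 + (-1067 - 1*(-3062))) = √(441 + (-1067 + 3062)) = √(441 + 1995) = √2436 = 2*√609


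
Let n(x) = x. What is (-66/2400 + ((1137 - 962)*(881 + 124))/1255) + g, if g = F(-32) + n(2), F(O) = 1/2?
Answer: 14318239/100400 ≈ 142.61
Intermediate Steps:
F(O) = ½
g = 5/2 (g = ½ + 2 = 5/2 ≈ 2.5000)
(-66/2400 + ((1137 - 962)*(881 + 124))/1255) + g = (-66/2400 + ((1137 - 962)*(881 + 124))/1255) + 5/2 = (-66*1/2400 + (175*1005)*(1/1255)) + 5/2 = (-11/400 + 175875*(1/1255)) + 5/2 = (-11/400 + 35175/251) + 5/2 = 14067239/100400 + 5/2 = 14318239/100400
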